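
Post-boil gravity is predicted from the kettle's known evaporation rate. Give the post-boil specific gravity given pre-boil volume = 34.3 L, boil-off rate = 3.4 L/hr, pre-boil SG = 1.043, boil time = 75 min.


V_post = V_pre − rate·(t/60);  SG_post = 1 + (SG_pre−1)·V_pre/V_post
V_post = 34.3 − 3.4·(75/60) = 30.0500
SG_post = 1 + (1.043 − 1)·34.3/30.0500

1.0491


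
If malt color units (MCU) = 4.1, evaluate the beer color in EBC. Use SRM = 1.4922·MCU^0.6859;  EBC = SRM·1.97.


SRM = 1.4922·4.1^0.6859 = 3.9277
EBC = 3.9277·1.97

7.7375 EBC


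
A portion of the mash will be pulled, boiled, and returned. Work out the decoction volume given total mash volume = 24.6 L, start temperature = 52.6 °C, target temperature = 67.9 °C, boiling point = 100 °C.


V_dec = V_total·(T_target − T_start)/(T_boil − T_start)
V_dec = 24.6·(67.9 − 52.6)/(100 − 52.6)

7.9405 L


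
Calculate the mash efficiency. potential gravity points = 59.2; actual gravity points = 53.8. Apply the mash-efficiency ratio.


efficiency = actual / potential × 100
efficiency = 53.8 / 59.2 × 100

90.8784 %


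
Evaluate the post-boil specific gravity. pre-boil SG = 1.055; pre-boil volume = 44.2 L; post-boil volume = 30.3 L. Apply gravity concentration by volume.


SG_post = 1 + (SG_pre − 1)·V_pre/V_post
pts_pre = (1.055 − 1)·1000 = 55.0000
pts_post = 55.0000·44.2/30.3 = 80.2310
SG_post = 1 + 80.2310/1000

1.0802


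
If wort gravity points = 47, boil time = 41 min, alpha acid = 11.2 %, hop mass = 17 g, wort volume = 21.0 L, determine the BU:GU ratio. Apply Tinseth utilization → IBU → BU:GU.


U = 1.65·0.000125^(GP/1000)·(1−e^(−0.04t))/4.15;  IBU = (α/100)·m·U·1000/V;  BU:GU = IBU/GP
U = 1.65·0.000125^(47/1000)·(1−e^(−0.04·41))/4.15 = 0.2101
IBU = (11.2/100)·17·0.2101·1000/21.0 = 19.0451
BU:GU = 19.0451/47

0.4052


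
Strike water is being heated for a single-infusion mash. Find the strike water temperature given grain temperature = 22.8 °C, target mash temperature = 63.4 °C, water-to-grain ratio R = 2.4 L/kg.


T_strike = (0.41/R)·(T_mash − T_grain) + T_mash
T_strike = (0.41/2.4)·(63.4 − 22.8) + 63.4

70.3358 °C


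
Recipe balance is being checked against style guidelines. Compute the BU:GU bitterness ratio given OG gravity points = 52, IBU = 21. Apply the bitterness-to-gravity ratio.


BU:GU = IBU / OG_points
BU:GU = 21 / 52

0.4038


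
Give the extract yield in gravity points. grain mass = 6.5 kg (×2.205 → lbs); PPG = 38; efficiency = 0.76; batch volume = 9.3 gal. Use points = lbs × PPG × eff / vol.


lbs = 6.5 × 2.205 = 14.3325
points = 14.3325 × 38 × 0.76 / 9.3

44.5078 points


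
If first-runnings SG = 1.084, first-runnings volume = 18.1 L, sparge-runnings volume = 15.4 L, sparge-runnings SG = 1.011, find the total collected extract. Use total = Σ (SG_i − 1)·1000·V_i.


first = (1.084 − 1)·1000·18.1 = 1520.4000
sparge = (1.011 − 1)·1000·15.4 = 169.4000
total = 1520.4000 + 169.4000

1689.8000 gravity·L


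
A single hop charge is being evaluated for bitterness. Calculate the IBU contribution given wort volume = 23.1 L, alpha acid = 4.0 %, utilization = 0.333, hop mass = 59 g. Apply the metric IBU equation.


IBU = (α/100)·mass·U·1000 / V
IBU = (4.0/100)·59·0.333·1000 / 23.1

34.0208 IBU


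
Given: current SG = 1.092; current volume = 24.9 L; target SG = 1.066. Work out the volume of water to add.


V_water = V·((SG_curr − 1)/(SG_target − 1) − 1)
V_water = 24.9·((1.092 − 1)/(1.066 − 1) − 1)

9.8091 L


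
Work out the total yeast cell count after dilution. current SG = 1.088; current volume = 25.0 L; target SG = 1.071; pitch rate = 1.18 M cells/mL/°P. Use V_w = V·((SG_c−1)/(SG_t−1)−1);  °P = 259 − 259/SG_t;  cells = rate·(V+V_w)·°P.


V_w = 25.0·((1.088−1)/(1.071−1)−1) = 5.9859
V_final = 25.0 + 5.9859 = 30.9859
°P = 259 − 259/1.071 = 17.1699
cells = 1.18·30.9859·17.1699

627.7908 billion cells


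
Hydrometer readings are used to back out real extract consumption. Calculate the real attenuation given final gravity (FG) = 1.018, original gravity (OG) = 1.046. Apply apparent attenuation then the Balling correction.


AA = (OG−FG)/(OG−1)·100;  RA = AA·0.8192
AA = (1.046 − 1.018)/(1.046 − 1)·100 = 60.8696
RA = 60.8696·0.8192

49.8643 %


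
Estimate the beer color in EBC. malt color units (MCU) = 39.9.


SRM = 1.4922·MCU^0.6859;  EBC = SRM·1.97
SRM = 1.4922·39.9^0.6859 = 18.7040
EBC = 18.7040·1.97

36.8469 EBC


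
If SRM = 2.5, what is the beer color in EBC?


EBC = SRM · 1.97
EBC = 2.5 · 1.97

4.9250 EBC


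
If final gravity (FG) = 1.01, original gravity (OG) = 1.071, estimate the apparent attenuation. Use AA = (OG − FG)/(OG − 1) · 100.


AA = (1.071 − 1.01)/(1.071 − 1) · 100

85.9155 %


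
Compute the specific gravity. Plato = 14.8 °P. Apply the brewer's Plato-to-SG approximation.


SG = 259/(259 − P)
SG = 259/(259 − 14.8)

1.0606


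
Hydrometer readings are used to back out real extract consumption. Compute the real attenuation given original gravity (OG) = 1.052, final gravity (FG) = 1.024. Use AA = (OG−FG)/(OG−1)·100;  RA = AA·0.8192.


AA = (1.052 − 1.024)/(1.052 − 1)·100 = 53.8462
RA = 53.8462·0.8192

44.1108 %


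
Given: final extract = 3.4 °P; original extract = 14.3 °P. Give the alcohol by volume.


SG = 259/(259 − P);  ABV = (OG − FG)·131.25
OG = 259/(259 − 14.3) = 1.0584
FG = 259/(259 − 3.4) = 1.0133
ABV = (1.0584 − 1.0133)·131.25

5.9242 % ABV


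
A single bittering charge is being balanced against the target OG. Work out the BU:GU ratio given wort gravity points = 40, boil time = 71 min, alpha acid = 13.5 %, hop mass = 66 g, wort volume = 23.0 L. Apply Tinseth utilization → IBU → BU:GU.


U = 1.65·0.000125^(GP/1000)·(1−e^(−0.04t))/4.15;  IBU = (α/100)·m·U·1000/V;  BU:GU = IBU/GP
U = 1.65·0.000125^(40/1000)·(1−e^(−0.04·71))/4.15 = 0.2613
IBU = (13.5/100)·66·0.2613·1000/23.0 = 101.2317
BU:GU = 101.2317/40

2.5308


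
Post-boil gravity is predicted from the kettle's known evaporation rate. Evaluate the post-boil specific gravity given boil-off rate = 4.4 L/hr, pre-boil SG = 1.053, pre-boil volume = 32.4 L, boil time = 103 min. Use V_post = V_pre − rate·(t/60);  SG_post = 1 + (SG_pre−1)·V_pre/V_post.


V_post = 32.4 − 4.4·(103/60) = 24.8467
SG_post = 1 + (1.053 − 1)·32.4/24.8467

1.0691


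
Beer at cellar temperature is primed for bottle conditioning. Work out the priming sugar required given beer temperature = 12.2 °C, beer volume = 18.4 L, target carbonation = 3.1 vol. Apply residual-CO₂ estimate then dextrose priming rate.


residual = 14.695·(0.01821 + 0.09011·e^(−0.04·T));  sugar = (target − residual)·4.0·V
residual = 14.695·(0.01821 + 0.09011·e^(−0.04·12.2)) = 1.0804
sugar = (3.1 − 1.0804)·4.0·18.4

148.6397 g


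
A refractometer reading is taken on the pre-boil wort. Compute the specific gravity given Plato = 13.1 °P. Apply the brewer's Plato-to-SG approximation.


SG = 259/(259 − P)
SG = 259/(259 − 13.1)

1.0533


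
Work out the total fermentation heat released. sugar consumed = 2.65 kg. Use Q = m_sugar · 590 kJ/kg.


Q = 2.65 · 590

1563.5000 kJ


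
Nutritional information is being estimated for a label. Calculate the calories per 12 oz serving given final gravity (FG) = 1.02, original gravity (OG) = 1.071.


ABW = (OG−FG)·131.25·0.79/FG;  °P = 259 − 259/SG (for OG→OE and FG→AE);  RE = 0.1808·OE + 0.8192·AE;  Cal = (6.9·ABW + 4·(RE−0.1))·FG·3.55
ABW = (1.071 − 1.02)·131.25·0.79/1.02 = 5.1844
OE = 259 − 259/1.071 = 17.1699 °P
AE = 259 − 259/1.02 = 5.0784 °P
RE = 0.1808·17.1699 + 0.8192·5.0784 = 7.2646 °P
Cal = (6.9·5.1844 + 4·(7.2646−0.1))·1.02·3.55

233.3028 kcal


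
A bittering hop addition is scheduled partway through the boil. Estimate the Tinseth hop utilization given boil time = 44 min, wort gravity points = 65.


U = 1.65·0.000125^(GP/1000) · (1 − e^(−0.04·t))/4.15
bigness = 1.65·0.000125^(65/1000) = 0.9200
boil_factor = (1 − e^(−0.04·44))/4.15 = 0.1995
U = 0.9200 · 0.1995

0.1835


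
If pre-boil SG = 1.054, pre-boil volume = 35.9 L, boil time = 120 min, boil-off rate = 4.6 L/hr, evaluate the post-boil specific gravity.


V_post = V_pre − rate·(t/60);  SG_post = 1 + (SG_pre−1)·V_pre/V_post
V_post = 35.9 − 4.6·(120/60) = 26.7000
SG_post = 1 + (1.054 − 1)·35.9/26.7000

1.0726


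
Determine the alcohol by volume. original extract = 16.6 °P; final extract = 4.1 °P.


SG = 259/(259 − P);  ABV = (OG − FG)·131.25
OG = 259/(259 − 16.6) = 1.0685
FG = 259/(259 − 4.1) = 1.0161
ABV = (1.0685 − 1.0161)·131.25

6.8771 % ABV


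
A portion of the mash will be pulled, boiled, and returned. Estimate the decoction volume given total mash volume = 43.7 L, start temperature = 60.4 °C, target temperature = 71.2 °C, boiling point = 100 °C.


V_dec = V_total·(T_target − T_start)/(T_boil − T_start)
V_dec = 43.7·(71.2 − 60.4)/(100 − 60.4)

11.9182 L


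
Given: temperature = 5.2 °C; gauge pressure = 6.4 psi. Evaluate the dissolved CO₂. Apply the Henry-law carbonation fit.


vols = (P + 14.695)·(0.01821 + 0.09011·e^(−0.04·T))
vols = (6.4 + 14.695)·(0.01821 + 0.09011·e^(−0.04·5.2))

1.9280 volumes


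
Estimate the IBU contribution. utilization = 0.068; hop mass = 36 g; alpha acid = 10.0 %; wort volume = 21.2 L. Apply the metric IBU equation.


IBU = (α/100)·mass·U·1000 / V
IBU = (10.0/100)·36·0.068·1000 / 21.2

11.5472 IBU


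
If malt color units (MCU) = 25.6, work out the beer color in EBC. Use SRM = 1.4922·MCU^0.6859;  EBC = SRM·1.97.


SRM = 1.4922·25.6^0.6859 = 13.7955
EBC = 13.7955·1.97

27.1772 EBC


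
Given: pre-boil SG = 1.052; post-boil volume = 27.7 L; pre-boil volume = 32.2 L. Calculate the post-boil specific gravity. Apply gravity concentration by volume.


SG_post = 1 + (SG_pre − 1)·V_pre/V_post
pts_pre = (1.052 − 1)·1000 = 52.0000
pts_post = 52.0000·32.2/27.7 = 60.4477
SG_post = 1 + 60.4477/1000

1.0604


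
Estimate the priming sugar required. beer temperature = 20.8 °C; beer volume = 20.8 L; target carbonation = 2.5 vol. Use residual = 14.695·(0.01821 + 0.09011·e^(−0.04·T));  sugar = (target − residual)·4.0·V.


residual = 14.695·(0.01821 + 0.09011·e^(−0.04·20.8)) = 0.8438
sugar = (2.5 − 0.8438)·4.0·20.8

137.7922 g


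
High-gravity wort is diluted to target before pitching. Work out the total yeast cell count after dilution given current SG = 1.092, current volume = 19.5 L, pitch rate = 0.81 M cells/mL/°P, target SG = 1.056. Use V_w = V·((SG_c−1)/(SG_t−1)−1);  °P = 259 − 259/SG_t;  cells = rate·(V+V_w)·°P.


V_w = 19.5·((1.092−1)/(1.056−1)−1) = 12.5357
V_final = 19.5 + 12.5357 = 32.0357
°P = 259 − 259/1.056 = 13.7348
cells = 0.81·32.0357·13.7348

356.4046 billion cells


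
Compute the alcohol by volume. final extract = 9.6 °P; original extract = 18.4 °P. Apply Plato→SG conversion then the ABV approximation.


SG = 259/(259 − P);  ABV = (OG − FG)·131.25
OG = 259/(259 − 18.4) = 1.0765
FG = 259/(259 − 9.6) = 1.0385
ABV = (1.0765 − 1.0385)·131.25

4.9853 % ABV


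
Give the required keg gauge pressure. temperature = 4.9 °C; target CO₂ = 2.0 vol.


psi = vols/(0.01821 + 0.09011·e^(−0.04·T)) − 14.695
psi = 2.0/(0.01821 + 0.09011·e^(−0.04·4.9)) − 14.695

6.9778 psi


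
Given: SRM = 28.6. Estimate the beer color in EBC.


EBC = SRM · 1.97
EBC = 28.6 · 1.97

56.3420 EBC


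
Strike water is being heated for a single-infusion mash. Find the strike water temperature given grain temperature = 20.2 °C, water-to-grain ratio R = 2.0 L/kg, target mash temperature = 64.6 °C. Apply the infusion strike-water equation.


T_strike = (0.41/R)·(T_mash − T_grain) + T_mash
T_strike = (0.41/2.0)·(64.6 − 20.2) + 64.6

73.7020 °C


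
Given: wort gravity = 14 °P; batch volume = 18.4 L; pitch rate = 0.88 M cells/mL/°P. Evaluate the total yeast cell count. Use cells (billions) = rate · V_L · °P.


cells = 0.88 · 18.4 · 14

226.6880 billion cells


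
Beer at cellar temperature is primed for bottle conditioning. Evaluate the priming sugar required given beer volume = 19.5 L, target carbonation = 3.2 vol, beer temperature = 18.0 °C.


residual = 14.695·(0.01821 + 0.09011·e^(−0.04·T));  sugar = (target − residual)·4.0·V
residual = 14.695·(0.01821 + 0.09011·e^(−0.04·18.0)) = 0.9121
sugar = (3.2 − 0.9121)·4.0·19.5

178.4533 g


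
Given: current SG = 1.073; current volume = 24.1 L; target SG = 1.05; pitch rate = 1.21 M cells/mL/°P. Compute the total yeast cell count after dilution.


V_w = V·((SG_c−1)/(SG_t−1)−1);  °P = 259 − 259/SG_t;  cells = rate·(V+V_w)·°P
V_w = 24.1·((1.073−1)/(1.05−1)−1) = 11.0860
V_final = 24.1 + 11.0860 = 35.1860
°P = 259 − 259/1.05 = 12.3333
cells = 1.21·35.1860·12.3333

525.0924 billion cells


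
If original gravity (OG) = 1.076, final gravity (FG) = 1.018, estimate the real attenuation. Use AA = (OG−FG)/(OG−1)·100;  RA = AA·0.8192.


AA = (1.076 − 1.018)/(1.076 − 1)·100 = 76.3158
RA = 76.3158·0.8192

62.5179 %


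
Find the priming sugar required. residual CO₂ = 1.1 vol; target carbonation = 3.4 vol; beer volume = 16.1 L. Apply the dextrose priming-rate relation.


sugar = (target − residual)·4.0·V
sugar = (3.4 − 1.1)·4.0·16.1

148.1200 g


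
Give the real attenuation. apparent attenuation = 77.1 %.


RA = AA · 0.8192
RA = 77.1 · 0.8192

63.1603 %


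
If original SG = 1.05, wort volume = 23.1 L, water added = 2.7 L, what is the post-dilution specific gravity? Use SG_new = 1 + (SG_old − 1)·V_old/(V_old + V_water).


pts = (1.05 − 1)·1000·23.1/(23.1 + 2.7) = 44.7674
SG_new = 1 + 44.7674/1000

1.0448


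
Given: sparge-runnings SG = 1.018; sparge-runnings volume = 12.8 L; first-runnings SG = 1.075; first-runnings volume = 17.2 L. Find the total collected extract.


total = Σ (SG_i − 1)·1000·V_i
first = (1.075 − 1)·1000·17.2 = 1290.0000
sparge = (1.018 − 1)·1000·12.8 = 230.4000
total = 1290.0000 + 230.4000

1520.4000 gravity·L


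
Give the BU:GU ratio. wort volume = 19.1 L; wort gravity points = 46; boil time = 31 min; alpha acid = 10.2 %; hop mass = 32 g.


U = 1.65·0.000125^(GP/1000)·(1−e^(−0.04t))/4.15;  IBU = (α/100)·m·U·1000/V;  BU:GU = IBU/GP
U = 1.65·0.000125^(46/1000)·(1−e^(−0.04·31))/4.15 = 0.1869
IBU = (10.2/100)·32·0.1869·1000/19.1 = 31.9334
BU:GU = 31.9334/46

0.6942


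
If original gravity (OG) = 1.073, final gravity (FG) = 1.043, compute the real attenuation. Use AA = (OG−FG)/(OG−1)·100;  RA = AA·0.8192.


AA = (1.073 − 1.043)/(1.073 − 1)·100 = 41.0959
RA = 41.0959·0.8192

33.6658 %


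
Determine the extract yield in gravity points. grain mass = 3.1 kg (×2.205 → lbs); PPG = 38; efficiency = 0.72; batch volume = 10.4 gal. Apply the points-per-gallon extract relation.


points = lbs × PPG × eff / vol
lbs = 3.1 × 2.205 = 6.8355
points = 6.8355 × 38 × 0.72 / 10.4

17.9826 points


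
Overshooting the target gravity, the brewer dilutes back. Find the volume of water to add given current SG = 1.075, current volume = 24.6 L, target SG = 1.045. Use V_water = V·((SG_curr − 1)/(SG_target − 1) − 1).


V_water = 24.6·((1.075 − 1)/(1.045 − 1) − 1)

16.4000 L


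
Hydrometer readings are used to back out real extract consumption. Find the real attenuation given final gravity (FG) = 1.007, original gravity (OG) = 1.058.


AA = (OG−FG)/(OG−1)·100;  RA = AA·0.8192
AA = (1.058 − 1.007)/(1.058 − 1)·100 = 87.9310
RA = 87.9310·0.8192

72.0331 %


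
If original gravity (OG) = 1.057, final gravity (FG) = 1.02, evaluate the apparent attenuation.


AA = (OG − FG)/(OG − 1) · 100
AA = (1.057 − 1.02)/(1.057 − 1) · 100

64.9123 %


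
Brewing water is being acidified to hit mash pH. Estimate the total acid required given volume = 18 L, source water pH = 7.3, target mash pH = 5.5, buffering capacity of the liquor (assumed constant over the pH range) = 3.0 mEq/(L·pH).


acid = buffering capacity · (pH_source − pH_target) · V
acid = 3.0 · (7.3 − 5.5) · 18

97.2000 mEq


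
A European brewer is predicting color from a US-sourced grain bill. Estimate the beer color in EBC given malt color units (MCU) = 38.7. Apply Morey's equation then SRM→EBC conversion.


SRM = 1.4922·MCU^0.6859;  EBC = SRM·1.97
SRM = 1.4922·38.7^0.6859 = 18.3163
EBC = 18.3163·1.97

36.0831 EBC


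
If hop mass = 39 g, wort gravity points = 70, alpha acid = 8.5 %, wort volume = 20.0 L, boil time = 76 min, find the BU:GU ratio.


U = 1.65·0.000125^(GP/1000)·(1−e^(−0.04t))/4.15;  IBU = (α/100)·m·U·1000/V;  BU:GU = IBU/GP
U = 1.65·0.000125^(70/1000)·(1−e^(−0.04·76))/4.15 = 0.2018
IBU = (8.5/100)·39·0.2018·1000/20.0 = 33.4492
BU:GU = 33.4492/70

0.4778


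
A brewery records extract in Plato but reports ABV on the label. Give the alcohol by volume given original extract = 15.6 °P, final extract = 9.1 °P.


SG = 259/(259 − P);  ABV = (OG − FG)·131.25
OG = 259/(259 − 15.6) = 1.0641
FG = 259/(259 − 9.1) = 1.0364
ABV = (1.0641 − 1.0364)·131.25

3.6327 % ABV


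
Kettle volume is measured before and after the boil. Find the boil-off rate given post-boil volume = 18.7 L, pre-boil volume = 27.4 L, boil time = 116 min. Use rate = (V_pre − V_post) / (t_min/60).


rate = (27.4 − 18.7) / (116/60)

4.5000 L/hr


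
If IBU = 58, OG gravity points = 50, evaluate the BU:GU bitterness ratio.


BU:GU = IBU / OG_points
BU:GU = 58 / 50

1.1600


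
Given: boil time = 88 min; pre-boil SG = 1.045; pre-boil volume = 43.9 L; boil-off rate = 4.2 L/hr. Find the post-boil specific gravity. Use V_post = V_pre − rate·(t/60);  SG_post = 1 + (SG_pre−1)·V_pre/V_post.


V_post = 43.9 − 4.2·(88/60) = 37.7400
SG_post = 1 + (1.045 − 1)·43.9/37.7400

1.0523


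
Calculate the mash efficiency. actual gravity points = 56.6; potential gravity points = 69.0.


efficiency = actual / potential × 100
efficiency = 56.6 / 69.0 × 100

82.0290 %


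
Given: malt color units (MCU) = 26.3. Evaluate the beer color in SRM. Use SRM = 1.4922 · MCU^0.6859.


SRM = 1.4922 · 26.3^0.6859

14.0532 SRM


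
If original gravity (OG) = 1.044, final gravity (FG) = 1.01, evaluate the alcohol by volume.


ABV = (OG − FG) · 131.25
ABV = (1.044 − 1.01) · 131.25

4.4625 % ABV


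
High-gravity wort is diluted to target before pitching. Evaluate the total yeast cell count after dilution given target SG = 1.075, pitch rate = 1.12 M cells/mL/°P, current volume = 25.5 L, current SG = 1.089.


V_w = V·((SG_c−1)/(SG_t−1)−1);  °P = 259 − 259/SG_t;  cells = rate·(V+V_w)·°P
V_w = 25.5·((1.089−1)/(1.075−1)−1) = 4.7600
V_final = 25.5 + 4.7600 = 30.2600
°P = 259 − 259/1.075 = 18.0698
cells = 1.12·30.2600·18.0698

612.4061 billion cells


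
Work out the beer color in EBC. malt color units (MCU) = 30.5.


SRM = 1.4922·MCU^0.6859;  EBC = SRM·1.97
SRM = 1.4922·30.5^0.6859 = 15.5564
EBC = 15.5564·1.97

30.6461 EBC


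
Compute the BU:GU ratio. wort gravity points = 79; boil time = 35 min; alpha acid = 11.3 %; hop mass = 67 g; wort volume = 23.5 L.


U = 1.65·0.000125^(GP/1000)·(1−e^(−0.04t))/4.15;  IBU = (α/100)·m·U·1000/V;  BU:GU = IBU/GP
U = 1.65·0.000125^(79/1000)·(1−e^(−0.04·35))/4.15 = 0.1473
IBU = (11.3/100)·67·0.1473·1000/23.5 = 47.4465
BU:GU = 47.4465/79

0.6006


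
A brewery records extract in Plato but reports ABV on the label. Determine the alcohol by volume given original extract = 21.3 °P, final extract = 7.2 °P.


SG = 259/(259 − P);  ABV = (OG − FG)·131.25
OG = 259/(259 − 21.3) = 1.0896
FG = 259/(259 − 7.2) = 1.0286
ABV = (1.0896 − 1.0286)·131.25

8.0082 % ABV


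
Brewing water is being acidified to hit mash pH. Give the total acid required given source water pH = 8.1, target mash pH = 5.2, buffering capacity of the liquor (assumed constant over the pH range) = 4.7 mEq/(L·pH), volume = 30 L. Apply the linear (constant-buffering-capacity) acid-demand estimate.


acid = buffering capacity · (pH_source − pH_target) · V
acid = 4.7 · (8.1 − 5.2) · 30

408.9000 mEq


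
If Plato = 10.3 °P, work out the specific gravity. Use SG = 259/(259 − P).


SG = 259/(259 − 10.3)

1.0414


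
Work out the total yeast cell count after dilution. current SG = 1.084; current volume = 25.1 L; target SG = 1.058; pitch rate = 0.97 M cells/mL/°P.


V_w = V·((SG_c−1)/(SG_t−1)−1);  °P = 259 − 259/SG_t;  cells = rate·(V+V_w)·°P
V_w = 25.1·((1.084−1)/(1.058−1)−1) = 11.2517
V_final = 25.1 + 11.2517 = 36.3517
°P = 259 − 259/1.058 = 14.1985
cells = 0.97·36.3517·14.1985

500.6553 billion cells


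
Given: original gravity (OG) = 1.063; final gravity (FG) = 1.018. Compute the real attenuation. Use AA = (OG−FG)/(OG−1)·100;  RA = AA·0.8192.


AA = (1.063 − 1.018)/(1.063 − 1)·100 = 71.4286
RA = 71.4286·0.8192

58.5143 %


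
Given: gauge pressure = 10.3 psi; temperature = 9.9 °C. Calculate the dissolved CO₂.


vols = (P + 14.695)·(0.01821 + 0.09011·e^(−0.04·T))
vols = (10.3 + 14.695)·(0.01821 + 0.09011·e^(−0.04·9.9))

1.9710 volumes


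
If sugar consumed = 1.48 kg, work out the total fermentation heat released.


Q = m_sugar · 590 kJ/kg
Q = 1.48 · 590

873.2000 kJ


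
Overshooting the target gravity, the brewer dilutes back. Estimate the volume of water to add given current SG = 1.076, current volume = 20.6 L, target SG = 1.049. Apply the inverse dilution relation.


V_water = V·((SG_curr − 1)/(SG_target − 1) − 1)
V_water = 20.6·((1.076 − 1)/(1.049 − 1) − 1)

11.3510 L


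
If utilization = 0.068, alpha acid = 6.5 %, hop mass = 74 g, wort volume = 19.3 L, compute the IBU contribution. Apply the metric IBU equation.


IBU = (α/100)·mass·U·1000 / V
IBU = (6.5/100)·74·0.068·1000 / 19.3

16.9472 IBU


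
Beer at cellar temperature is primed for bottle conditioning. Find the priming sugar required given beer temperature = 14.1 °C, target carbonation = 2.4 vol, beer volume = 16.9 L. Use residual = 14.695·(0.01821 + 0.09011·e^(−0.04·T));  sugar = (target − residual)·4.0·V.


residual = 14.695·(0.01821 + 0.09011·e^(−0.04·14.1)) = 1.0210
sugar = (2.4 − 1.0210)·4.0·16.9

93.2236 g


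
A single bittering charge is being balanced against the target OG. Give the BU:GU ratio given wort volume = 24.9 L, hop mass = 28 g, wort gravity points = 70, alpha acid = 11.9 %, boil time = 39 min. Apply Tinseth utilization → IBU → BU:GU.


U = 1.65·0.000125^(GP/1000)·(1−e^(−0.04t))/4.15;  IBU = (α/100)·m·U·1000/V;  BU:GU = IBU/GP
U = 1.65·0.000125^(70/1000)·(1−e^(−0.04·39))/4.15 = 0.1674
IBU = (11.9/100)·28·0.1674·1000/24.9 = 22.4015
BU:GU = 22.4015/70

0.3200


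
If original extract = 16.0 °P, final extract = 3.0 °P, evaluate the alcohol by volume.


SG = 259/(259 − P);  ABV = (OG − FG)·131.25
OG = 259/(259 − 16.0) = 1.0658
FG = 259/(259 − 3.0) = 1.0117
ABV = (1.0658 − 1.0117)·131.25

7.1039 % ABV


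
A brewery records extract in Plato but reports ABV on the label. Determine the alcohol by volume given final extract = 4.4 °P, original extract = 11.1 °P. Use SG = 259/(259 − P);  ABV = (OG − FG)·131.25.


OG = 259/(259 − 11.1) = 1.0448
FG = 259/(259 − 4.4) = 1.0173
ABV = (1.0448 − 1.0173)·131.25

3.6086 % ABV


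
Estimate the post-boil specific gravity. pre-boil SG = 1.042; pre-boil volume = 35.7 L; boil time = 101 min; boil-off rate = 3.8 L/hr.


V_post = V_pre − rate·(t/60);  SG_post = 1 + (SG_pre−1)·V_pre/V_post
V_post = 35.7 − 3.8·(101/60) = 29.3033
SG_post = 1 + (1.042 − 1)·35.7/29.3033

1.0512


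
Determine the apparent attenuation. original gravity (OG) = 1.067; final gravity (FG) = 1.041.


AA = (OG − FG)/(OG − 1) · 100
AA = (1.067 − 1.041)/(1.067 − 1) · 100

38.8060 %


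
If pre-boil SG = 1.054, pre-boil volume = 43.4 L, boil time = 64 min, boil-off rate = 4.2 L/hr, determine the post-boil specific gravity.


V_post = V_pre − rate·(t/60);  SG_post = 1 + (SG_pre−1)·V_pre/V_post
V_post = 43.4 − 4.2·(64/60) = 38.9200
SG_post = 1 + (1.054 − 1)·43.4/38.9200

1.0602


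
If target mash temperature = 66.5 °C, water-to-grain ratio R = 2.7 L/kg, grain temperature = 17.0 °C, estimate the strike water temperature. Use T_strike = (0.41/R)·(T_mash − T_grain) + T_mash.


T_strike = (0.41/2.7)·(66.5 − 17.0) + 66.5

74.0167 °C


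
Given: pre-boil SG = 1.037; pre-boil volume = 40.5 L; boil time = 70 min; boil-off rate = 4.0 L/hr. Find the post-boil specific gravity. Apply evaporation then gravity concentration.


V_post = V_pre − rate·(t/60);  SG_post = 1 + (SG_pre−1)·V_pre/V_post
V_post = 40.5 − 4.0·(70/60) = 35.8333
SG_post = 1 + (1.037 − 1)·40.5/35.8333

1.0418


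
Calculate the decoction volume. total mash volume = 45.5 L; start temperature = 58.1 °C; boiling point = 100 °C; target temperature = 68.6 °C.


V_dec = V_total·(T_target − T_start)/(T_boil − T_start)
V_dec = 45.5·(68.6 − 58.1)/(100 − 58.1)

11.4021 L


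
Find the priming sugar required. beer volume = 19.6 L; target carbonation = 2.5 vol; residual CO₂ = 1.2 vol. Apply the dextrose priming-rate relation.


sugar = (target − residual)·4.0·V
sugar = (2.5 − 1.2)·4.0·19.6

101.9200 g


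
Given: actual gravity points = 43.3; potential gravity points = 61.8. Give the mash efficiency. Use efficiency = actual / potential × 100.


efficiency = 43.3 / 61.8 × 100

70.0647 %


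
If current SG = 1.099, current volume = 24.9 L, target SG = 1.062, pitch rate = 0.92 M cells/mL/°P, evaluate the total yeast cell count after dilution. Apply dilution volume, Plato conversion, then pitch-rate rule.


V_w = V·((SG_c−1)/(SG_t−1)−1);  °P = 259 − 259/SG_t;  cells = rate·(V+V_w)·°P
V_w = 24.9·((1.099−1)/(1.062−1)−1) = 14.8597
V_final = 24.9 + 14.8597 = 39.7597
°P = 259 − 259/1.062 = 15.1205
cells = 0.92·39.7597·15.1205

553.0923 billion cells


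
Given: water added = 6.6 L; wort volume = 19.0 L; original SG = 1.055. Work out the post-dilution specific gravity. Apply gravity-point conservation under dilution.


SG_new = 1 + (SG_old − 1)·V_old/(V_old + V_water)
pts = (1.055 − 1)·1000·19.0/(19.0 + 6.6) = 40.8203
SG_new = 1 + 40.8203/1000

1.0408


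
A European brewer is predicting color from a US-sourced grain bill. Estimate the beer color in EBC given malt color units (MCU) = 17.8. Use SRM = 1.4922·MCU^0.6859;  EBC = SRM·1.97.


SRM = 1.4922·17.8^0.6859 = 10.7520
EBC = 10.7520·1.97

21.1815 EBC


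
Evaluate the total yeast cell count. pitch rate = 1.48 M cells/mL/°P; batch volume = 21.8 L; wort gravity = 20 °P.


cells (billions) = rate · V_L · °P
cells = 1.48 · 21.8 · 20

645.2800 billion cells


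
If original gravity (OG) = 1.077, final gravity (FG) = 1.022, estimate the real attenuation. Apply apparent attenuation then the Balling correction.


AA = (OG−FG)/(OG−1)·100;  RA = AA·0.8192
AA = (1.077 − 1.022)/(1.077 − 1)·100 = 71.4286
RA = 71.4286·0.8192

58.5143 %


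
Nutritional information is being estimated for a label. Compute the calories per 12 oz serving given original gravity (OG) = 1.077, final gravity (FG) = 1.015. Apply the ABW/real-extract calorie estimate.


ABW = (OG−FG)·131.25·0.79/FG;  °P = 259 − 259/SG (for OG→OE and FG→AE);  RE = 0.1808·OE + 0.8192·AE;  Cal = (6.9·ABW + 4·(RE−0.1))·FG·3.55
ABW = (1.077 − 1.015)·131.25·0.79/1.015 = 6.3336
OE = 259 − 259/1.077 = 18.5172 °P
AE = 259 − 259/1.015 = 3.8276 °P
RE = 0.1808·18.5172 + 0.8192·3.8276 = 6.4835 °P
Cal = (6.9·6.3336 + 4·(6.4835−0.1))·1.015·3.55

249.4740 kcal


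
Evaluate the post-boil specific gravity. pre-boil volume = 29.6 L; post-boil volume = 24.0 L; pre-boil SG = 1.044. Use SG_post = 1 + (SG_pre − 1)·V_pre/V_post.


pts_pre = (1.044 − 1)·1000 = 44.0000
pts_post = 44.0000·29.6/24.0 = 54.2667
SG_post = 1 + 54.2667/1000

1.0543


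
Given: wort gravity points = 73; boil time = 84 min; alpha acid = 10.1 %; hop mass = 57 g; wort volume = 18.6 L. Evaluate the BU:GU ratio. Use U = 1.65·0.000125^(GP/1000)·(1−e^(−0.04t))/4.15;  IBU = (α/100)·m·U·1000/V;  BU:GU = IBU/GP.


U = 1.65·0.000125^(73/1000)·(1−e^(−0.04·84))/4.15 = 0.1991
IBU = (10.1/100)·57·0.1991·1000/18.6 = 61.6368
BU:GU = 61.6368/73

0.8443


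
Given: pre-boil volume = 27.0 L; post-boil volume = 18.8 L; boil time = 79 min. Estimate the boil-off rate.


rate = (V_pre − V_post) / (t_min/60)
rate = (27.0 − 18.8) / (79/60)

6.2278 L/hr


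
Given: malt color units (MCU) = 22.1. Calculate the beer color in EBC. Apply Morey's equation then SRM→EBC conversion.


SRM = 1.4922·MCU^0.6859;  EBC = SRM·1.97
SRM = 1.4922·22.1^0.6859 = 12.4723
EBC = 12.4723·1.97

24.5704 EBC


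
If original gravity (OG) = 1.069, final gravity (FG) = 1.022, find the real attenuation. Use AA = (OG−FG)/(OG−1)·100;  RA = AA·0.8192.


AA = (1.069 − 1.022)/(1.069 − 1)·100 = 68.1159
RA = 68.1159·0.8192

55.8006 %


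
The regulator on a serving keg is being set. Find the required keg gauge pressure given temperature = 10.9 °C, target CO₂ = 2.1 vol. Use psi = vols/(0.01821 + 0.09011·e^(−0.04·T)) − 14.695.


psi = 2.1/(0.01821 + 0.09011·e^(−0.04·10.9)) − 14.695

12.7643 psi


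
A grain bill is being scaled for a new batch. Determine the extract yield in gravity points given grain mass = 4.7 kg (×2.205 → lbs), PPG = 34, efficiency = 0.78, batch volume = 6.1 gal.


points = lbs × PPG × eff / vol
lbs = 4.7 × 2.205 = 10.3635
points = 10.3635 × 34 × 0.78 / 6.1

45.0557 points


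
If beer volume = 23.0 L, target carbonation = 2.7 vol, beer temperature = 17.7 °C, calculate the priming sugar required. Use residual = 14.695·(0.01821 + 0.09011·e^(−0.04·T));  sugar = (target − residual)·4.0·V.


residual = 14.695·(0.01821 + 0.09011·e^(−0.04·17.7)) = 0.9199
sugar = (2.7 − 0.9199)·4.0·23.0

163.7675 g


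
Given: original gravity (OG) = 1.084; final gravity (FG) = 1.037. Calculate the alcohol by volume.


ABV = (OG − FG) · 131.25
ABV = (1.084 − 1.037) · 131.25

6.1688 % ABV


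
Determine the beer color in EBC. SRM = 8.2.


EBC = SRM · 1.97
EBC = 8.2 · 1.97

16.1540 EBC


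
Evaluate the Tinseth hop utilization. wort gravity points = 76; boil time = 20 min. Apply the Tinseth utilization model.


U = 1.65·0.000125^(GP/1000) · (1 − e^(−0.04·t))/4.15
bigness = 1.65·0.000125^(76/1000) = 0.8334
boil_factor = (1 − e^(−0.04·20))/4.15 = 0.1327
U = 0.8334 · 0.1327

0.1106


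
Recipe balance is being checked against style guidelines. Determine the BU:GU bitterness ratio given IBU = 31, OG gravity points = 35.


BU:GU = IBU / OG_points
BU:GU = 31 / 35

0.8857


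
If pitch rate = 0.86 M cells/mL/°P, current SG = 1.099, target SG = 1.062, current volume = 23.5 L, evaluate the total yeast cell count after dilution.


V_w = V·((SG_c−1)/(SG_t−1)−1);  °P = 259 − 259/SG_t;  cells = rate·(V+V_w)·°P
V_w = 23.5·((1.099−1)/(1.062−1)−1) = 14.0242
V_final = 23.5 + 14.0242 = 37.5242
°P = 259 − 259/1.062 = 15.1205
cells = 0.86·37.5242·15.1205

487.9516 billion cells


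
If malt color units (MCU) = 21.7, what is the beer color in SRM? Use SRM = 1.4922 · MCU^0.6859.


SRM = 1.4922 · 21.7^0.6859

12.3170 SRM


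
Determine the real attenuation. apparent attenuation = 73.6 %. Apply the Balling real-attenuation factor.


RA = AA · 0.8192
RA = 73.6 · 0.8192

60.2931 %


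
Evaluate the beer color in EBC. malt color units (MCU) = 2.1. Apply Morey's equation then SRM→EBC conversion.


SRM = 1.4922·MCU^0.6859;  EBC = SRM·1.97
SRM = 1.4922·2.1^0.6859 = 2.4822
EBC = 2.4822·1.97

4.8899 EBC


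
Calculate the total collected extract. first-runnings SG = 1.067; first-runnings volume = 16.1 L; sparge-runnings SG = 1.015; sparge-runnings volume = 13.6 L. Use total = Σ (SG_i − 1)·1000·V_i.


first = (1.067 − 1)·1000·16.1 = 1078.7000
sparge = (1.015 − 1)·1000·13.6 = 204.0000
total = 1078.7000 + 204.0000

1282.7000 gravity·L


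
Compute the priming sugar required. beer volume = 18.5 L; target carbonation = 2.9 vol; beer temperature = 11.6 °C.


residual = 14.695·(0.01821 + 0.09011·e^(−0.04·T));  sugar = (target − residual)·4.0·V
residual = 14.695·(0.01821 + 0.09011·e^(−0.04·11.6)) = 1.1002
sugar = (2.9 − 1.1002)·4.0·18.5

133.1864 g


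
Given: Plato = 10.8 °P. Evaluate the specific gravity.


SG = 259/(259 − P)
SG = 259/(259 − 10.8)

1.0435


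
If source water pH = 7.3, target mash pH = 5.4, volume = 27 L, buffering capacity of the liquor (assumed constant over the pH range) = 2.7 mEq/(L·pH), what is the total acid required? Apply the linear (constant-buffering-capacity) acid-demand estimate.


acid = buffering capacity · (pH_source − pH_target) · V
acid = 2.7 · (7.3 − 5.4) · 27

138.5100 mEq


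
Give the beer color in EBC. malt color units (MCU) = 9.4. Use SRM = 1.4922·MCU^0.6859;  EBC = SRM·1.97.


SRM = 1.4922·9.4^0.6859 = 6.9390
EBC = 6.9390·1.97

13.6698 EBC


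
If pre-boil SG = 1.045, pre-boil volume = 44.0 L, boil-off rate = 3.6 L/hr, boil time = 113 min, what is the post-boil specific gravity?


V_post = V_pre − rate·(t/60);  SG_post = 1 + (SG_pre−1)·V_pre/V_post
V_post = 44.0 − 3.6·(113/60) = 37.2200
SG_post = 1 + (1.045 − 1)·44.0/37.2200

1.0532


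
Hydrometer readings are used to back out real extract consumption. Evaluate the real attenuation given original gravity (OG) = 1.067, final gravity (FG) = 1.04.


AA = (OG−FG)/(OG−1)·100;  RA = AA·0.8192
AA = (1.067 − 1.04)/(1.067 − 1)·100 = 40.2985
RA = 40.2985·0.8192

33.0125 %


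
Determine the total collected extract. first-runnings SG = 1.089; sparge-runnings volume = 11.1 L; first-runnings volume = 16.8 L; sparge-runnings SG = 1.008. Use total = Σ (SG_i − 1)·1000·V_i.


first = (1.089 − 1)·1000·16.8 = 1495.2000
sparge = (1.008 − 1)·1000·11.1 = 88.8000
total = 1495.2000 + 88.8000

1584.0000 gravity·L


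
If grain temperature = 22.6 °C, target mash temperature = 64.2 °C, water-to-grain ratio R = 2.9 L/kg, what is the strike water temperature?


T_strike = (0.41/R)·(T_mash − T_grain) + T_mash
T_strike = (0.41/2.9)·(64.2 − 22.6) + 64.2

70.0814 °C


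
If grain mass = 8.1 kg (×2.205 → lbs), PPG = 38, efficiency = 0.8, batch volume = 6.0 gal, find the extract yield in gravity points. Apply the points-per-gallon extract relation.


points = lbs × PPG × eff / vol
lbs = 8.1 × 2.205 = 17.8605
points = 17.8605 × 38 × 0.8 / 6.0

90.4932 points


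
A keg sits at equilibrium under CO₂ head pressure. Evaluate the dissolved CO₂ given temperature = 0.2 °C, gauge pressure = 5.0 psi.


vols = (P + 14.695)·(0.01821 + 0.09011·e^(−0.04·T))
vols = (5.0 + 14.695)·(0.01821 + 0.09011·e^(−0.04·0.2))

2.1192 volumes


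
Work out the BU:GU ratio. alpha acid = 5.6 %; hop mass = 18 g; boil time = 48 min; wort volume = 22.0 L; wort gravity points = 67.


U = 1.65·0.000125^(GP/1000)·(1−e^(−0.04t))/4.15;  IBU = (α/100)·m·U·1000/V;  BU:GU = IBU/GP
U = 1.65·0.000125^(67/1000)·(1−e^(−0.04·48))/4.15 = 0.1858
IBU = (5.6/100)·18·0.1858·1000/22.0 = 8.5136
BU:GU = 8.5136/67

0.1271


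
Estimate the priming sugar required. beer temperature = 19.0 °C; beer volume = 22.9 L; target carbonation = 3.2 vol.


residual = 14.695·(0.01821 + 0.09011·e^(−0.04·T));  sugar = (target − residual)·4.0·V
residual = 14.695·(0.01821 + 0.09011·e^(−0.04·19.0)) = 0.8869
sugar = (3.2 − 0.8869)·4.0·22.9

211.8832 g


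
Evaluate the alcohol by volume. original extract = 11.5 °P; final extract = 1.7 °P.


SG = 259/(259 − P);  ABV = (OG − FG)·131.25
OG = 259/(259 − 11.5) = 1.0465
FG = 259/(259 − 1.7) = 1.0066
ABV = (1.0465 − 1.0066)·131.25

5.2313 % ABV


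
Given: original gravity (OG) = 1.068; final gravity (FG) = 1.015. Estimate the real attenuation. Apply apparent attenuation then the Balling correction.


AA = (OG−FG)/(OG−1)·100;  RA = AA·0.8192
AA = (1.068 − 1.015)/(1.068 − 1)·100 = 77.9412
RA = 77.9412·0.8192

63.8494 %


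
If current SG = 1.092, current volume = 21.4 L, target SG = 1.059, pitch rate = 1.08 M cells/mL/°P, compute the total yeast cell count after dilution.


V_w = V·((SG_c−1)/(SG_t−1)−1);  °P = 259 − 259/SG_t;  cells = rate·(V+V_w)·°P
V_w = 21.4·((1.092−1)/(1.059−1)−1) = 11.9695
V_final = 21.4 + 11.9695 = 33.3695
°P = 259 − 259/1.059 = 14.4297
cells = 1.08·33.3695·14.4297

520.0309 billion cells


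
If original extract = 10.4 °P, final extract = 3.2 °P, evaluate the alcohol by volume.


SG = 259/(259 − P);  ABV = (OG − FG)·131.25
OG = 259/(259 − 10.4) = 1.0418
FG = 259/(259 − 3.2) = 1.0125
ABV = (1.0418 − 1.0125)·131.25

3.8488 % ABV


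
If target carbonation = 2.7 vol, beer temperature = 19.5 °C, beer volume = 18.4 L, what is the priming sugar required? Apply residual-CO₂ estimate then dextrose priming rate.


residual = 14.695·(0.01821 + 0.09011·e^(−0.04·T));  sugar = (target − residual)·4.0·V
residual = 14.695·(0.01821 + 0.09011·e^(−0.04·19.5)) = 0.8746
sugar = (2.7 − 0.8746)·4.0·18.4

134.3493 g


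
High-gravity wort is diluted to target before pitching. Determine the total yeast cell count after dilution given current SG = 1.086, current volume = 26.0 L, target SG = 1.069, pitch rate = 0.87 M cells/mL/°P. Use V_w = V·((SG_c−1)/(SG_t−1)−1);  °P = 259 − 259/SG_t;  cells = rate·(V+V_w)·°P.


V_w = 26.0·((1.086−1)/(1.069−1)−1) = 6.4058
V_final = 26.0 + 6.4058 = 32.4058
°P = 259 − 259/1.069 = 16.7175
cells = 0.87·32.4058·16.7175

471.3170 billion cells


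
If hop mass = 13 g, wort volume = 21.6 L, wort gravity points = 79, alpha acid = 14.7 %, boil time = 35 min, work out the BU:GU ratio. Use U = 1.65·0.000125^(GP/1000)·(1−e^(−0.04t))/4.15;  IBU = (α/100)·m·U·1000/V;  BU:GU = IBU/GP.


U = 1.65·0.000125^(79/1000)·(1−e^(−0.04·35))/4.15 = 0.1473
IBU = (14.7/100)·13·0.1473·1000/21.6 = 13.0294
BU:GU = 13.0294/79

0.1649


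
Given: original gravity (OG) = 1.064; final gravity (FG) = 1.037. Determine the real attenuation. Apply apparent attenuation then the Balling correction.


AA = (OG−FG)/(OG−1)·100;  RA = AA·0.8192
AA = (1.064 − 1.037)/(1.064 − 1)·100 = 42.1875
RA = 42.1875·0.8192

34.5600 %


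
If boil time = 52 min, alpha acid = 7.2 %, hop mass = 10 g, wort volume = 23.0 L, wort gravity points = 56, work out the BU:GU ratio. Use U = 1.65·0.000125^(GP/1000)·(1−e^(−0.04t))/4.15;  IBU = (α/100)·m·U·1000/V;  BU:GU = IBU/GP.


U = 1.65·0.000125^(56/1000)·(1−e^(−0.04·52))/4.15 = 0.2103
IBU = (7.2/100)·10·0.2103·1000/23.0 = 6.5843
BU:GU = 6.5843/56

0.1176


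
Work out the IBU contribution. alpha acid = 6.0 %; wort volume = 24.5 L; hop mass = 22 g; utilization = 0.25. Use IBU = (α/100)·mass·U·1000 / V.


IBU = (6.0/100)·22·0.25·1000 / 24.5

13.4694 IBU


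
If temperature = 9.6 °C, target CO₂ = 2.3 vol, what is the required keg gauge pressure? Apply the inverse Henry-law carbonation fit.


psi = vols/(0.01821 + 0.09011·e^(−0.04·T)) − 14.695
psi = 2.3/(0.01821 + 0.09011·e^(−0.04·9.6)) − 14.695

14.2043 psi
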